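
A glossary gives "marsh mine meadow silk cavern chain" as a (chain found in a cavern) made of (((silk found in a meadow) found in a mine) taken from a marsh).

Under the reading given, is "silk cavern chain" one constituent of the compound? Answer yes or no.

no

The top-level split is [marsh mine meadow silk] [cavern chain]; the full structure is [[marsh [mine [meadow silk]]] [cavern chain]].
"silk cavern chain" straddles a constituent boundary, so it is not a single unit.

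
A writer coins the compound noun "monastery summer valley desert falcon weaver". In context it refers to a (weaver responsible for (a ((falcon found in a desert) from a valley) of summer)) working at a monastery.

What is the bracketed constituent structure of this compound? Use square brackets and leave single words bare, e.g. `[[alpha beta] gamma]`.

[monastery [[summer [valley [desert falcon]]] weaver]]

Overall it is a kind of weaver (specifically "summer valley desert falcon weaver"); the modifier is "monastery".
"summer valley desert falcon weaver" → head "weaver", modifier "summer valley desert falcon".
"summer valley desert falcon" → head "falcon" (specifically "valley desert falcon"), modifier "summer".
"valley desert falcon" → head "falcon" (specifically "desert falcon"), modifier "valley".
"desert falcon" → head "falcon", modifier "desert".
Assembled: [monastery [[summer [valley [desert falcon]]] weaver]].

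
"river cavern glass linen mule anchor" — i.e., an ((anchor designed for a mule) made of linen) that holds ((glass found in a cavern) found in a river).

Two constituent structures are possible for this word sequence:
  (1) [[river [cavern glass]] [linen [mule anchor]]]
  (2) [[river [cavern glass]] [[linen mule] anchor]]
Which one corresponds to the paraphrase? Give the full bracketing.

The paraphrase's head is the "anchor" part ("linen mule anchor"); its modifier is "river cavern glass".
That top-level split, carried through the inner groups, gives [[river [cavern glass]] [linen [mule anchor]]].

[[river [cavern glass]] [linen [mule anchor]]]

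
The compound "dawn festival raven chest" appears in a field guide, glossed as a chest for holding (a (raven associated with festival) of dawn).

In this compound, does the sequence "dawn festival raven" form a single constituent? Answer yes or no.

The paraphrase groups the words so that "dawn festival raven" is one unit: it corresponds to a single parenthesized sub-phrase.
The full structure is [[dawn [festival raven]] chest], in which [dawn festival raven] is a constituent.

yes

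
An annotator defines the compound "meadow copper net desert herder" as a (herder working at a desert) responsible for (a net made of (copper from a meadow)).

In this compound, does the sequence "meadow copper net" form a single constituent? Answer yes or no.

yes

The paraphrase groups the words so that "meadow copper net" is one unit: it corresponds to a single parenthesized sub-phrase.
The full structure is [[[meadow copper] net] [desert herder]], in which [meadow copper net] is a constituent.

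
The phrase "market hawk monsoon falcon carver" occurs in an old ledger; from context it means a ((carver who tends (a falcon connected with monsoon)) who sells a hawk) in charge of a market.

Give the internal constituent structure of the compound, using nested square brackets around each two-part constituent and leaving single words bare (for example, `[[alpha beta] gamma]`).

At the top level: head "carver" (specifically "hawk monsoon falcon carver"); modifier "market".
Within "hawk monsoon falcon carver", the head is "carver" (specifically "monsoon falcon carver") and the modifier is "hawk".
Within "monsoon falcon carver", the head is "carver" and the modifier is "monsoon falcon".
Within "monsoon falcon", the head is "falcon" and the modifier is "monsoon".
Assembled: [market [hawk [[monsoon falcon] carver]]].

[market [hawk [[monsoon falcon] carver]]]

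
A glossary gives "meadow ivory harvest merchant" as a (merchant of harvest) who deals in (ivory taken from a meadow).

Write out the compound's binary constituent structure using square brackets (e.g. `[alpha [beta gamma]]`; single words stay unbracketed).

[[meadow ivory] [harvest merchant]]

At the top level: head "merchant" (specifically "harvest merchant"); modifier "meadow ivory".
Inside "meadow ivory": head "ivory", modifier "meadow".
Inside "harvest merchant": head "merchant", modifier "harvest".
Putting it together: [[meadow ivory] [harvest merchant]].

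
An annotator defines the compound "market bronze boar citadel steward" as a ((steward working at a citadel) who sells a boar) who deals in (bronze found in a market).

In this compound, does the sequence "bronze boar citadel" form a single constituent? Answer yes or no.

The top-level split is [market bronze] [boar citadel steward]; the full structure is [[market bronze] [boar [citadel steward]]].
"bronze boar citadel" straddles a constituent boundary, so it is not a single unit.

no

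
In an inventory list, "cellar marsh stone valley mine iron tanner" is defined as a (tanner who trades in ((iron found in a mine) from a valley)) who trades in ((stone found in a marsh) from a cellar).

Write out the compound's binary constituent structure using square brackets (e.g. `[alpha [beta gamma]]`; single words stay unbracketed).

Overall it is a kind of tanner (specifically "valley mine iron tanner"); the modifier is "cellar marsh stone".
Within "cellar marsh stone", the head is "stone" (specifically "marsh stone") and the modifier is "cellar".
Within "marsh stone", the head is "stone" and the modifier is "marsh".
Within "valley mine iron tanner", the head is "tanner" and the modifier is "valley mine iron".
Within "valley mine iron", the head is "iron" (specifically "mine iron") and the modifier is "valley".
Within "mine iron", the head is "iron" and the modifier is "mine".
So the structure is [[cellar [marsh stone]] [[valley [mine iron]] tanner]].

[[cellar [marsh stone]] [[valley [mine iron]] tanner]]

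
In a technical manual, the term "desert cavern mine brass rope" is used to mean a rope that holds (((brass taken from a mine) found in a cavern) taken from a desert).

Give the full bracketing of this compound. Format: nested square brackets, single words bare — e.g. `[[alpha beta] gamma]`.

[[desert [cavern [mine brass]]] rope]

At the top level: head "rope"; modifier "desert cavern mine brass".
"desert cavern mine brass" → head "brass" (specifically "cavern mine brass"), modifier "desert".
"cavern mine brass" → head "brass" (specifically "mine brass"), modifier "cavern".
"mine brass" → head "brass", modifier "mine".
Assembled: [[desert [cavern [mine brass]]] rope].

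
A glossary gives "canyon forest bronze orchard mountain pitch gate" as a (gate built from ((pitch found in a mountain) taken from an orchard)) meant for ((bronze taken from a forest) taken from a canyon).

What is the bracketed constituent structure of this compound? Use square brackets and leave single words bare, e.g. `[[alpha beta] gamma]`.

Whole compound: head "gate" (specifically "orchard mountain pitch gate"), modifier "canyon forest bronze".
Within "canyon forest bronze", the head is "bronze" (specifically "forest bronze") and the modifier is "canyon".
Within "forest bronze", the head is "bronze" and the modifier is "forest".
Within "orchard mountain pitch gate", the head is "gate" and the modifier is "orchard mountain pitch".
Within "orchard mountain pitch", the head is "pitch" (specifically "mountain pitch") and the modifier is "orchard".
Within "mountain pitch", the head is "pitch" and the modifier is "mountain".
Assembled: [[canyon [forest bronze]] [[orchard [mountain pitch]] gate]].

[[canyon [forest bronze]] [[orchard [mountain pitch]] gate]]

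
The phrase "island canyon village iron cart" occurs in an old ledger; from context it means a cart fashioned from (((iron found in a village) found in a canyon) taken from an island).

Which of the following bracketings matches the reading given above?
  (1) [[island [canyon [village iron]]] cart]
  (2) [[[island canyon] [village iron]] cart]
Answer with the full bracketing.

[[island [canyon [village iron]]] cart]

The paraphrase's head is the "cart" part ("cart"); its modifier is "island canyon village iron".
That top-level split, carried through the inner groups, gives [[island [canyon [village iron]]] cart].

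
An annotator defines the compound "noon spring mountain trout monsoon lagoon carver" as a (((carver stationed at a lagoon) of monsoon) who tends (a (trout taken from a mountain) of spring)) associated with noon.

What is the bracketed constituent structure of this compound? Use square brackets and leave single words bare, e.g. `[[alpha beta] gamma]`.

Whole compound: head "carver" (specifically "spring mountain trout monsoon lagoon carver"), modifier "noon".
Within "spring mountain trout monsoon lagoon carver", the head is "carver" (specifically "monsoon lagoon carver") and the modifier is "spring mountain trout".
Within "spring mountain trout", the head is "trout" (specifically "mountain trout") and the modifier is "spring".
Within "mountain trout", the head is "trout" and the modifier is "mountain".
Within "monsoon lagoon carver", the head is "carver" (specifically "lagoon carver") and the modifier is "monsoon".
Within "lagoon carver", the head is "carver" and the modifier is "lagoon".
Assembled: [noon [[spring [mountain trout]] [monsoon [lagoon carver]]]].

[noon [[spring [mountain trout]] [monsoon [lagoon carver]]]]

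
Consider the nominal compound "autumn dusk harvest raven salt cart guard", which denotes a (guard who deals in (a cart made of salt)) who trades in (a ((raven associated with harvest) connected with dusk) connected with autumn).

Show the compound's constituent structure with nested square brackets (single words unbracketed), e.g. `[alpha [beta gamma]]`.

[[autumn [dusk [harvest raven]]] [[salt cart] guard]]

At the top level: head "guard" (specifically "salt cart guard"); modifier "autumn dusk harvest raven".
"autumn dusk harvest raven" → head "raven" (specifically "dusk harvest raven"), modifier "autumn".
"dusk harvest raven" → head "raven" (specifically "harvest raven"), modifier "dusk".
"harvest raven" → head "raven", modifier "harvest".
"salt cart guard" → head "guard", modifier "salt cart".
"salt cart" → head "cart", modifier "salt".
So the structure is [[autumn [dusk [harvest raven]]] [[salt cart] guard]].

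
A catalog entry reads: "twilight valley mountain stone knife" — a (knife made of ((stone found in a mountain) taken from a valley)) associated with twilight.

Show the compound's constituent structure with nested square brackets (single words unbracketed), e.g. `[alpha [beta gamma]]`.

[twilight [[valley [mountain stone]] knife]]

The outermost head in the paraphrase is "knife" (specifically "valley mountain stone knife"), modified by "twilight".
Inside "valley mountain stone knife": head "knife", modifier "valley mountain stone".
Inside "valley mountain stone": head "stone" (specifically "mountain stone"), modifier "valley".
Inside "mountain stone": head "stone", modifier "mountain".
So the structure is [twilight [[valley [mountain stone]] knife]].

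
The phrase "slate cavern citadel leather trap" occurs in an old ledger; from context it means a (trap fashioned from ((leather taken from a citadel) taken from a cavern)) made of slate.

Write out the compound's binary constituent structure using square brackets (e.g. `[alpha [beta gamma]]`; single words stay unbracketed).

[slate [[cavern [citadel leather]] trap]]

Whole compound: head "trap" (specifically "cavern citadel leather trap"), modifier "slate".
"cavern citadel leather trap" → head "trap", modifier "cavern citadel leather".
"cavern citadel leather" → head "leather" (specifically "citadel leather"), modifier "cavern".
"citadel leather" → head "leather", modifier "citadel".
Assembled: [slate [[cavern [citadel leather]] trap]].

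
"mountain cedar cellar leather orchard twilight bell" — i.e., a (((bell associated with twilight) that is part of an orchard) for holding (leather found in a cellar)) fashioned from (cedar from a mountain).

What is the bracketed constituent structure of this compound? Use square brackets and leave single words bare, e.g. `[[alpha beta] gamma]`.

Overall it is a kind of bell (specifically "cellar leather orchard twilight bell"); the modifier is "mountain cedar".
Within "mountain cedar", the head is "cedar" and the modifier is "mountain".
Within "cellar leather orchard twilight bell", the head is "bell" (specifically "orchard twilight bell") and the modifier is "cellar leather".
Within "cellar leather", the head is "leather" and the modifier is "cellar".
Within "orchard twilight bell", the head is "bell" (specifically "twilight bell") and the modifier is "orchard".
Within "twilight bell", the head is "bell" and the modifier is "twilight".
Assembled: [[mountain cedar] [[cellar leather] [orchard [twilight bell]]]].

[[mountain cedar] [[cellar leather] [orchard [twilight bell]]]]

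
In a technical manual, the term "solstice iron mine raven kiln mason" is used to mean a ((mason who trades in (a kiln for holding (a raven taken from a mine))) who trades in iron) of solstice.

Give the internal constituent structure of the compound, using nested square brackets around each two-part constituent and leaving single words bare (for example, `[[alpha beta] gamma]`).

At the top level: head "mason" (specifically "iron mine raven kiln mason"); modifier "solstice".
"iron mine raven kiln mason" → head "mason" (specifically "mine raven kiln mason"), modifier "iron".
"mine raven kiln mason" → head "mason", modifier "mine raven kiln".
"mine raven kiln" → head "kiln", modifier "mine raven".
"mine raven" → head "raven", modifier "mine".
Putting it together: [solstice [iron [[[mine raven] kiln] mason]]].

[solstice [iron [[[mine raven] kiln] mason]]]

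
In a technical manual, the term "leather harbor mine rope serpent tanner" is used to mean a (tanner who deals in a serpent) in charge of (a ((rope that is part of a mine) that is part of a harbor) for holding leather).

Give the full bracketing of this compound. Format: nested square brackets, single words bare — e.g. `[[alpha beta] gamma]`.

[[leather [harbor [mine rope]]] [serpent tanner]]

At the top level: head "tanner" (specifically "serpent tanner"); modifier "leather harbor mine rope".
"leather harbor mine rope" → head "rope" (specifically "harbor mine rope"), modifier "leather".
"harbor mine rope" → head "rope" (specifically "mine rope"), modifier "harbor".
"mine rope" → head "rope", modifier "mine".
"serpent tanner" → head "tanner", modifier "serpent".
Putting it together: [[leather [harbor [mine rope]]] [serpent tanner]].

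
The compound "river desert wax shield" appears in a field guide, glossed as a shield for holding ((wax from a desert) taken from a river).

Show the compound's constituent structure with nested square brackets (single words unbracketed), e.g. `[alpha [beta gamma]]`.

Whole compound: head "shield", modifier "river desert wax".
"river desert wax" → head "wax" (specifically "desert wax"), modifier "river".
"desert wax" → head "wax", modifier "desert".
Assembled: [[river [desert wax]] shield].

[[river [desert wax]] shield]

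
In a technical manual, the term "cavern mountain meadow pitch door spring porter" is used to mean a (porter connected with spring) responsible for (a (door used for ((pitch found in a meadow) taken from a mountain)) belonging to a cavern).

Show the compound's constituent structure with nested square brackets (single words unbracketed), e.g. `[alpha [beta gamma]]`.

[[cavern [[mountain [meadow pitch]] door]] [spring porter]]

At the top level: head "porter" (specifically "spring porter"); modifier "cavern mountain meadow pitch door".
Within "cavern mountain meadow pitch door", the head is "door" (specifically "mountain meadow pitch door") and the modifier is "cavern".
Within "mountain meadow pitch door", the head is "door" and the modifier is "mountain meadow pitch".
Within "mountain meadow pitch", the head is "pitch" (specifically "meadow pitch") and the modifier is "mountain".
Within "meadow pitch", the head is "pitch" and the modifier is "meadow".
Within "spring porter", the head is "porter" and the modifier is "spring".
Putting it together: [[cavern [[mountain [meadow pitch]] door]] [spring porter]].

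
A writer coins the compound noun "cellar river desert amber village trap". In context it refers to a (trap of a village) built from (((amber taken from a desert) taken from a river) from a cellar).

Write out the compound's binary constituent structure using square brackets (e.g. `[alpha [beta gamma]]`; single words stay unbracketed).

[[cellar [river [desert amber]]] [village trap]]

The outermost head in the paraphrase is "trap" (specifically "village trap"), modified by "cellar river desert amber".
Inside "cellar river desert amber": head "amber" (specifically "river desert amber"), modifier "cellar".
Inside "river desert amber": head "amber" (specifically "desert amber"), modifier "river".
Inside "desert amber": head "amber", modifier "desert".
Inside "village trap": head "trap", modifier "village".
Assembled: [[cellar [river [desert amber]]] [village trap]].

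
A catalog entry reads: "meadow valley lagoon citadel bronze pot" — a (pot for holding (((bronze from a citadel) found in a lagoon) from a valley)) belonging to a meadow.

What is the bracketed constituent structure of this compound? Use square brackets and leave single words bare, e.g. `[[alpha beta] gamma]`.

At the top level: head "pot" (specifically "valley lagoon citadel bronze pot"); modifier "meadow".
"valley lagoon citadel bronze pot" → head "pot", modifier "valley lagoon citadel bronze".
"valley lagoon citadel bronze" → head "bronze" (specifically "lagoon citadel bronze"), modifier "valley".
"lagoon citadel bronze" → head "bronze" (specifically "citadel bronze"), modifier "lagoon".
"citadel bronze" → head "bronze", modifier "citadel".
Putting it together: [meadow [[valley [lagoon [citadel bronze]]] pot]].

[meadow [[valley [lagoon [citadel bronze]]] pot]]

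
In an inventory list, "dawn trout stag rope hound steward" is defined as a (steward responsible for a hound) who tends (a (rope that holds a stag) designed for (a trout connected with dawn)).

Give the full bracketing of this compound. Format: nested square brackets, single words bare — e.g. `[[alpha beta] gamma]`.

[[[dawn trout] [stag rope]] [hound steward]]

The outermost head in the paraphrase is "steward" (specifically "hound steward"), modified by "dawn trout stag rope".
Within "dawn trout stag rope", the head is "rope" (specifically "stag rope") and the modifier is "dawn trout".
Within "dawn trout", the head is "trout" and the modifier is "dawn".
Within "stag rope", the head is "rope" and the modifier is "stag".
Within "hound steward", the head is "steward" and the modifier is "hound".
Assembled: [[[dawn trout] [stag rope]] [hound steward]].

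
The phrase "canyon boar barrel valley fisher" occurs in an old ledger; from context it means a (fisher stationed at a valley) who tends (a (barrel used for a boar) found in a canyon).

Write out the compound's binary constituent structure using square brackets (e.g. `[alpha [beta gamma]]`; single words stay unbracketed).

The outermost head in the paraphrase is "fisher" (specifically "valley fisher"), modified by "canyon boar barrel".
"canyon boar barrel" → head "barrel" (specifically "boar barrel"), modifier "canyon".
"boar barrel" → head "barrel", modifier "boar".
"valley fisher" → head "fisher", modifier "valley".
So the structure is [[canyon [boar barrel]] [valley fisher]].

[[canyon [boar barrel]] [valley fisher]]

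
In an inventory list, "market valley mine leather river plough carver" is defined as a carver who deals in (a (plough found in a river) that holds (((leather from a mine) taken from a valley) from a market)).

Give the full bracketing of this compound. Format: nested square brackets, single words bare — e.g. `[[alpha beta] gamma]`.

[[[market [valley [mine leather]]] [river plough]] carver]

Overall it is a kind of carver; the modifier is "market valley mine leather river plough".
Within "market valley mine leather river plough", the head is "plough" (specifically "river plough") and the modifier is "market valley mine leather".
Within "market valley mine leather", the head is "leather" (specifically "valley mine leather") and the modifier is "market".
Within "valley mine leather", the head is "leather" (specifically "mine leather") and the modifier is "valley".
Within "mine leather", the head is "leather" and the modifier is "mine".
Within "river plough", the head is "plough" and the modifier is "river".
So the structure is [[[market [valley [mine leather]]] [river plough]] carver].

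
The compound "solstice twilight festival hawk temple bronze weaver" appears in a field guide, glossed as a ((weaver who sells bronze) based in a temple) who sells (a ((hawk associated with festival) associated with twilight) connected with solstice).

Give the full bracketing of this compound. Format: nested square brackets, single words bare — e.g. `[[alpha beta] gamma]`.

[[solstice [twilight [festival hawk]]] [temple [bronze weaver]]]

Overall it is a kind of weaver (specifically "temple bronze weaver"); the modifier is "solstice twilight festival hawk".
"solstice twilight festival hawk" → head "hawk" (specifically "twilight festival hawk"), modifier "solstice".
"twilight festival hawk" → head "hawk" (specifically "festival hawk"), modifier "twilight".
"festival hawk" → head "hawk", modifier "festival".
"temple bronze weaver" → head "weaver" (specifically "bronze weaver"), modifier "temple".
"bronze weaver" → head "weaver", modifier "bronze".
So the structure is [[solstice [twilight [festival hawk]]] [temple [bronze weaver]]].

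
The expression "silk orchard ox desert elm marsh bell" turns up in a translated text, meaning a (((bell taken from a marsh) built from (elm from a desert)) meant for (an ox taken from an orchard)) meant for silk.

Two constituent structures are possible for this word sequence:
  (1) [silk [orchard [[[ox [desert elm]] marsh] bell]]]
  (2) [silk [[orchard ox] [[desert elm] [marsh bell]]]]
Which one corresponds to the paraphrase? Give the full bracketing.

[silk [[orchard ox] [[desert elm] [marsh bell]]]]

The paraphrase's head is the "bell" part ("orchard ox desert elm marsh bell"); its modifier is "silk".
That top-level split, carried through the inner groups, gives [silk [[orchard ox] [[desert elm] [marsh bell]]]].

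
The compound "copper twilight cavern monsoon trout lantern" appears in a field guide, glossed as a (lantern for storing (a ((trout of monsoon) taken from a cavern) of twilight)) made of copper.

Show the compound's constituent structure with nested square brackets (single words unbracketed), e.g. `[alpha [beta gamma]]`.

Overall it is a kind of lantern (specifically "twilight cavern monsoon trout lantern"); the modifier is "copper".
"twilight cavern monsoon trout lantern" → head "lantern", modifier "twilight cavern monsoon trout".
"twilight cavern monsoon trout" → head "trout" (specifically "cavern monsoon trout"), modifier "twilight".
"cavern monsoon trout" → head "trout" (specifically "monsoon trout"), modifier "cavern".
"monsoon trout" → head "trout", modifier "monsoon".
Assembled: [copper [[twilight [cavern [monsoon trout]]] lantern]].

[copper [[twilight [cavern [monsoon trout]]] lantern]]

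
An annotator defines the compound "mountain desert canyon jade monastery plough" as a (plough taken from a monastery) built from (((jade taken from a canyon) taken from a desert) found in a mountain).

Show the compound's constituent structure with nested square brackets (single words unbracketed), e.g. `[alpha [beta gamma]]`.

[[mountain [desert [canyon jade]]] [monastery plough]]

Overall it is a kind of plough (specifically "monastery plough"); the modifier is "mountain desert canyon jade".
"mountain desert canyon jade" → head "jade" (specifically "desert canyon jade"), modifier "mountain".
"desert canyon jade" → head "jade" (specifically "canyon jade"), modifier "desert".
"canyon jade" → head "jade", modifier "canyon".
"monastery plough" → head "plough", modifier "monastery".
Putting it together: [[mountain [desert [canyon jade]]] [monastery plough]].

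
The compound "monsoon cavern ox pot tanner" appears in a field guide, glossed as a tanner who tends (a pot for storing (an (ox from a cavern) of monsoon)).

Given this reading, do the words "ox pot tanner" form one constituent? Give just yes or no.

The top-level split is [monsoon cavern ox pot] [tanner]; the full structure is [[[monsoon [cavern ox]] pot] tanner].
"ox pot tanner" straddles a constituent boundary, so it is not a single unit.

no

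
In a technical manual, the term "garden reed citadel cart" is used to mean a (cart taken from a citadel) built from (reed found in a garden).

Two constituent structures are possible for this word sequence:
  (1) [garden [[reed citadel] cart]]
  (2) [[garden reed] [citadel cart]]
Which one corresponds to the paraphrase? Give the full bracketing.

The paraphrase's head is the "cart" part ("citadel cart"); its modifier is "garden reed".
That top-level split, carried through the inner groups, gives [[garden reed] [citadel cart]].

[[garden reed] [citadel cart]]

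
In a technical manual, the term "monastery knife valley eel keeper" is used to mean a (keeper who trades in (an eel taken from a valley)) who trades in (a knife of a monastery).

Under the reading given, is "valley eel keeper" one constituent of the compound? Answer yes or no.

yes

The paraphrase groups the words so that "valley eel keeper" is one unit: it corresponds to a single parenthesized sub-phrase.
The full structure is [[monastery knife] [[valley eel] keeper]], in which [valley eel keeper] is a constituent.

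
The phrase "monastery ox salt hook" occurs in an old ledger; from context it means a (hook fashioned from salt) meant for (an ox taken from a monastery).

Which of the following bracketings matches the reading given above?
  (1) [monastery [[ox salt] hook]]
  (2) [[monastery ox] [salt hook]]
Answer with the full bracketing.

[[monastery ox] [salt hook]]

The paraphrase's head is the "hook" part ("salt hook"); its modifier is "monastery ox".
That top-level split, carried through the inner groups, gives [[monastery ox] [salt hook]].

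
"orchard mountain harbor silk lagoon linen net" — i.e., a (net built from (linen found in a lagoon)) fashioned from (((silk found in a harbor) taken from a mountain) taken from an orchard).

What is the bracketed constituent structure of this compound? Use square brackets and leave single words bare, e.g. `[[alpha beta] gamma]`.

[[orchard [mountain [harbor silk]]] [[lagoon linen] net]]

At the top level: head "net" (specifically "lagoon linen net"); modifier "orchard mountain harbor silk".
Inside "orchard mountain harbor silk": head "silk" (specifically "mountain harbor silk"), modifier "orchard".
Inside "mountain harbor silk": head "silk" (specifically "harbor silk"), modifier "mountain".
Inside "harbor silk": head "silk", modifier "harbor".
Inside "lagoon linen net": head "net", modifier "lagoon linen".
Inside "lagoon linen": head "linen", modifier "lagoon".
Putting it together: [[orchard [mountain [harbor silk]]] [[lagoon linen] net]].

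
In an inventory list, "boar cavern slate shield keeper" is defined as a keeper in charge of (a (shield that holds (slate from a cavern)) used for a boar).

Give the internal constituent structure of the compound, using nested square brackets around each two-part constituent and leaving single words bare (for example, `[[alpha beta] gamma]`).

At the top level: head "keeper"; modifier "boar cavern slate shield".
Within "boar cavern slate shield", the head is "shield" (specifically "cavern slate shield") and the modifier is "boar".
Within "cavern slate shield", the head is "shield" and the modifier is "cavern slate".
Within "cavern slate", the head is "slate" and the modifier is "cavern".
So the structure is [[boar [[cavern slate] shield]] keeper].

[[boar [[cavern slate] shield]] keeper]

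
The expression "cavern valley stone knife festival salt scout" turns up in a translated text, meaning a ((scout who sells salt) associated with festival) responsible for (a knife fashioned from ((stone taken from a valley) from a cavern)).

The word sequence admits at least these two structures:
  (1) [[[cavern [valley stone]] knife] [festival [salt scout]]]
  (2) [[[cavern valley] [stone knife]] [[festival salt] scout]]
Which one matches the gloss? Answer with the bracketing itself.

[[[cavern [valley stone]] knife] [festival [salt scout]]]

The paraphrase's head is the "scout" part ("festival salt scout"); its modifier is "cavern valley stone knife".
That top-level split, carried through the inner groups, gives [[[cavern [valley stone]] knife] [festival [salt scout]]].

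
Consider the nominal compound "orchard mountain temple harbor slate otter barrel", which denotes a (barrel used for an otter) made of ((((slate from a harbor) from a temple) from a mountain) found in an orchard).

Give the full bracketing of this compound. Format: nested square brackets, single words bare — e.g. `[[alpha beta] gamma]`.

Whole compound: head "barrel" (specifically "otter barrel"), modifier "orchard mountain temple harbor slate".
Inside "orchard mountain temple harbor slate": head "slate" (specifically "mountain temple harbor slate"), modifier "orchard".
Inside "mountain temple harbor slate": head "slate" (specifically "temple harbor slate"), modifier "mountain".
Inside "temple harbor slate": head "slate" (specifically "harbor slate"), modifier "temple".
Inside "harbor slate": head "slate", modifier "harbor".
Inside "otter barrel": head "barrel", modifier "otter".
Putting it together: [[orchard [mountain [temple [harbor slate]]]] [otter barrel]].

[[orchard [mountain [temple [harbor slate]]]] [otter barrel]]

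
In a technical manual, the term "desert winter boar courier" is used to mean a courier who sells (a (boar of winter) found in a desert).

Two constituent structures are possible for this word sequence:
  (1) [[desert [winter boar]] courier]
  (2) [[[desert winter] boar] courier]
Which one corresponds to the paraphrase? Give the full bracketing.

[[desert [winter boar]] courier]

The paraphrase's head is the "courier" part ("courier"); its modifier is "desert winter boar".
That top-level split, carried through the inner groups, gives [[desert [winter boar]] courier].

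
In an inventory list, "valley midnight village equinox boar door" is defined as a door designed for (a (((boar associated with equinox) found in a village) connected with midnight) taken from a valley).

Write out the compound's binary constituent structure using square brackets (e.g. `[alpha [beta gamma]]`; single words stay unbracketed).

At the top level: head "door"; modifier "valley midnight village equinox boar".
"valley midnight village equinox boar" → head "boar" (specifically "midnight village equinox boar"), modifier "valley".
"midnight village equinox boar" → head "boar" (specifically "village equinox boar"), modifier "midnight".
"village equinox boar" → head "boar" (specifically "equinox boar"), modifier "village".
"equinox boar" → head "boar", modifier "equinox".
So the structure is [[valley [midnight [village [equinox boar]]]] door].

[[valley [midnight [village [equinox boar]]]] door]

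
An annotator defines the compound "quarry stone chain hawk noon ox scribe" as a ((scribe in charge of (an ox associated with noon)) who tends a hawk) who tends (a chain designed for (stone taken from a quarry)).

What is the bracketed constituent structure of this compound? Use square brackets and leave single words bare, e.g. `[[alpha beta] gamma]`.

The outermost head in the paraphrase is "scribe" (specifically "hawk noon ox scribe"), modified by "quarry stone chain".
"quarry stone chain" → head "chain", modifier "quarry stone".
"quarry stone" → head "stone", modifier "quarry".
"hawk noon ox scribe" → head "scribe" (specifically "noon ox scribe"), modifier "hawk".
"noon ox scribe" → head "scribe", modifier "noon ox".
"noon ox" → head "ox", modifier "noon".
Assembled: [[[quarry stone] chain] [hawk [[noon ox] scribe]]].

[[[quarry stone] chain] [hawk [[noon ox] scribe]]]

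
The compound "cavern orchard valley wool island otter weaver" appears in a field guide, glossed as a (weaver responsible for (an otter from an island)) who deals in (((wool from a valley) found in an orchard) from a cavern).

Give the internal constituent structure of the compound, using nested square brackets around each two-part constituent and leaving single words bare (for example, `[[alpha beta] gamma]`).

At the top level: head "weaver" (specifically "island otter weaver"); modifier "cavern orchard valley wool".
Inside "cavern orchard valley wool": head "wool" (specifically "orchard valley wool"), modifier "cavern".
Inside "orchard valley wool": head "wool" (specifically "valley wool"), modifier "orchard".
Inside "valley wool": head "wool", modifier "valley".
Inside "island otter weaver": head "weaver", modifier "island otter".
Inside "island otter": head "otter", modifier "island".
So the structure is [[cavern [orchard [valley wool]]] [[island otter] weaver]].

[[cavern [orchard [valley wool]]] [[island otter] weaver]]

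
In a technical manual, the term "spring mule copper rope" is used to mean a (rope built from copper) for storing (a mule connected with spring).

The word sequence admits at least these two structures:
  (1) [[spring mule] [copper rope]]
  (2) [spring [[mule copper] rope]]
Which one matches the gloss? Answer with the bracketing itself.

The paraphrase's head is the "rope" part ("copper rope"); its modifier is "spring mule".
That top-level split, carried through the inner groups, gives [[spring mule] [copper rope]].

[[spring mule] [copper rope]]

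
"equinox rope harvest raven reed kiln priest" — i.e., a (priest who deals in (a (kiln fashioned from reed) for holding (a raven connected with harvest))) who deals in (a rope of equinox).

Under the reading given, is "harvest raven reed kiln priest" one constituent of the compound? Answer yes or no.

The paraphrase groups the words so that "harvest raven reed kiln priest" is one unit: it corresponds to a single parenthesized sub-phrase.
The full structure is [[equinox rope] [[[harvest raven] [reed kiln]] priest]], in which [harvest raven reed kiln priest] is a constituent.

yes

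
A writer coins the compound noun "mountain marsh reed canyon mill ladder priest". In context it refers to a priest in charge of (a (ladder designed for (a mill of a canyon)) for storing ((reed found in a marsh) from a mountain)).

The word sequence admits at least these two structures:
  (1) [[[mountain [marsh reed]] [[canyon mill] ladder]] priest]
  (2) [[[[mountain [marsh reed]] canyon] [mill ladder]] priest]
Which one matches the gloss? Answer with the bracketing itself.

The paraphrase's head is the "priest" part ("priest"); its modifier is "mountain marsh reed canyon mill ladder".
That top-level split, carried through the inner groups, gives [[[mountain [marsh reed]] [[canyon mill] ladder]] priest].

[[[mountain [marsh reed]] [[canyon mill] ladder]] priest]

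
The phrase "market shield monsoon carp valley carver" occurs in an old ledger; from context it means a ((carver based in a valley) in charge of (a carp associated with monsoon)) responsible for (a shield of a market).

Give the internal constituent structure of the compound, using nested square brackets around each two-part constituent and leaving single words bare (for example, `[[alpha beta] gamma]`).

[[market shield] [[monsoon carp] [valley carver]]]

The outermost head in the paraphrase is "carver" (specifically "monsoon carp valley carver"), modified by "market shield".
"market shield" → head "shield", modifier "market".
"monsoon carp valley carver" → head "carver" (specifically "valley carver"), modifier "monsoon carp".
"monsoon carp" → head "carp", modifier "monsoon".
"valley carver" → head "carver", modifier "valley".
So the structure is [[market shield] [[monsoon carp] [valley carver]]].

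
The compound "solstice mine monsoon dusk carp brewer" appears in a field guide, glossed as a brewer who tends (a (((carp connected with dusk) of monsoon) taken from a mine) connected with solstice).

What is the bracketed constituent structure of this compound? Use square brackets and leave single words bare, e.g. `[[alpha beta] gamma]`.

Overall it is a kind of brewer; the modifier is "solstice mine monsoon dusk carp".
"solstice mine monsoon dusk carp" → head "carp" (specifically "mine monsoon dusk carp"), modifier "solstice".
"mine monsoon dusk carp" → head "carp" (specifically "monsoon dusk carp"), modifier "mine".
"monsoon dusk carp" → head "carp" (specifically "dusk carp"), modifier "monsoon".
"dusk carp" → head "carp", modifier "dusk".
So the structure is [[solstice [mine [monsoon [dusk carp]]]] brewer].

[[solstice [mine [monsoon [dusk carp]]]] brewer]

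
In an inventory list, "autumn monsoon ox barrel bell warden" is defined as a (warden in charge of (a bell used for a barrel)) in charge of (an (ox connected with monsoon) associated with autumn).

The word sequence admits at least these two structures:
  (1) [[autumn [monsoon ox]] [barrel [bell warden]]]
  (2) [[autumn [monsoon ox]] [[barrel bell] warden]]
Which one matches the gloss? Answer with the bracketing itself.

The paraphrase's head is the "warden" part ("barrel bell warden"); its modifier is "autumn monsoon ox".
That top-level split, carried through the inner groups, gives [[autumn [monsoon ox]] [[barrel bell] warden]].

[[autumn [monsoon ox]] [[barrel bell] warden]]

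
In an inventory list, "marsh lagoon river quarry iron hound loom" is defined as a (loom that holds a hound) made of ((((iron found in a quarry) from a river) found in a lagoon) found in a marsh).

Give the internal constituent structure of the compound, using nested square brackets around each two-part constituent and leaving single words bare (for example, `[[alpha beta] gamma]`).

Overall it is a kind of loom (specifically "hound loom"); the modifier is "marsh lagoon river quarry iron".
Within "marsh lagoon river quarry iron", the head is "iron" (specifically "lagoon river quarry iron") and the modifier is "marsh".
Within "lagoon river quarry iron", the head is "iron" (specifically "river quarry iron") and the modifier is "lagoon".
Within "river quarry iron", the head is "iron" (specifically "quarry iron") and the modifier is "river".
Within "quarry iron", the head is "iron" and the modifier is "quarry".
Within "hound loom", the head is "loom" and the modifier is "hound".
Assembled: [[marsh [lagoon [river [quarry iron]]]] [hound loom]].

[[marsh [lagoon [river [quarry iron]]]] [hound loom]]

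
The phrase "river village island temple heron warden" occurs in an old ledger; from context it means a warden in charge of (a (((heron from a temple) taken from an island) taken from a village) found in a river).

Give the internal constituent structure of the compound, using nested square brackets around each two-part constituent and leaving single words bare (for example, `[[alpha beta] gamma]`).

At the top level: head "warden"; modifier "river village island temple heron".
Inside "river village island temple heron": head "heron" (specifically "village island temple heron"), modifier "river".
Inside "village island temple heron": head "heron" (specifically "island temple heron"), modifier "village".
Inside "island temple heron": head "heron" (specifically "temple heron"), modifier "island".
Inside "temple heron": head "heron", modifier "temple".
Assembled: [[river [village [island [temple heron]]]] warden].

[[river [village [island [temple heron]]]] warden]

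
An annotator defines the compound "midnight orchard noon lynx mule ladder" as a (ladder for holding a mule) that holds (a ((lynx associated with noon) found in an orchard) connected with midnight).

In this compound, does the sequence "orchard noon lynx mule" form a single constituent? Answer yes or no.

The top-level split is [midnight orchard noon lynx] [mule ladder]; the full structure is [[midnight [orchard [noon lynx]]] [mule ladder]].
"orchard noon lynx mule" straddles a constituent boundary, so it is not a single unit.

no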